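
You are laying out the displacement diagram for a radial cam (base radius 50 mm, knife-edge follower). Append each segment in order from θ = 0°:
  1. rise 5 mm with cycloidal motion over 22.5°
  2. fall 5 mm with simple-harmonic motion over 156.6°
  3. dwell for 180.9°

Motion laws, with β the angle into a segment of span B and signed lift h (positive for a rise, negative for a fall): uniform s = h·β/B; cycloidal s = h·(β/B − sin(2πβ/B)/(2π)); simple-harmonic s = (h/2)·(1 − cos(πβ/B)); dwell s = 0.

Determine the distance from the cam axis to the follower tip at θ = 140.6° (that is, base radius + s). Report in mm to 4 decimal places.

seg 1 [0°–22.5°] cycloidal, h=5: full span → s += 5 → s = 5.0000
seg 2 [22.5°–179.1°] simple-harmonic, h=-5: θ=140.6° here. β=118.1, B=156.6. -5/2·(1 − cos(π·0.7542)) = -4.2907 → s = 0.7093
radial distance = base radius + s = 50 + 0.7093 = 50.7093

50.7093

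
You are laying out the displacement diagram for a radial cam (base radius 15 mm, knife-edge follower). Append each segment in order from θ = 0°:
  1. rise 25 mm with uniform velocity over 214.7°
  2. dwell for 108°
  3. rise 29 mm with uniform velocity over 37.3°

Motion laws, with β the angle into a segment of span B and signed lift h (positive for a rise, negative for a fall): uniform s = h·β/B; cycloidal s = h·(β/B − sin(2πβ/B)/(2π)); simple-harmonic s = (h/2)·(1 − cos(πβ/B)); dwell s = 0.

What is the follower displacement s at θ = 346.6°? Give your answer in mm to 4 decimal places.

seg 1 [0°–214.7°] uniform, h=25: full span → s += 25 → s = 25.0000
seg 2 [214.7°–322.7°] dwell: s stays 25.0000
seg 3 [322.7°–360°] uniform, h=29: θ=346.6° here. β=23.9, B=37.3. 29·23.9/37.3 = 18.5818 → s = 43.5818

43.5818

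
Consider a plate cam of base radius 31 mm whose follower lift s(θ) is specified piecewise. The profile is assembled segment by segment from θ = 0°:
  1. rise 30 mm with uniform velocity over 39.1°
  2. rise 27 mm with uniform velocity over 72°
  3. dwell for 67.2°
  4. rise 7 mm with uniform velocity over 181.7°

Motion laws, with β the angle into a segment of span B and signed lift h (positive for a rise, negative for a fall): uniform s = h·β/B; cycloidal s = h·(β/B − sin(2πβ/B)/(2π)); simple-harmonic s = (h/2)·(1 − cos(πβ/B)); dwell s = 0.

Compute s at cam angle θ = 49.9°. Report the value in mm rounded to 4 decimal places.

seg 1 [0°–39.1°] uniform, h=30: full span → s += 30 → s = 30.0000
seg 2 [39.1°–111.1°] uniform, h=27: θ=49.9° here. β=10.8, B=72. 27·10.8/72 = 4.0500 → s = 34.0500

34.0500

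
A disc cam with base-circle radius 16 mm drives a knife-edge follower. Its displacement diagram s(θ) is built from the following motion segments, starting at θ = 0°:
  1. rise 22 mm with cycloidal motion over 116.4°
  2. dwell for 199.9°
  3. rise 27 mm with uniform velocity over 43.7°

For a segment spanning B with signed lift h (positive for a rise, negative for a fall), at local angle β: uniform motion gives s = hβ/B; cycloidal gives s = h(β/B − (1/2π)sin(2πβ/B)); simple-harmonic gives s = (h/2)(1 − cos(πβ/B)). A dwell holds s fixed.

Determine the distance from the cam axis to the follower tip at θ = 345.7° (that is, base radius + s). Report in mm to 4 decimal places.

seg 1 [0°–116.4°] cycloidal, h=22: full span → s += 22 → s = 22.0000
seg 2 [116.4°–316.3°] dwell: s stays 22.0000
seg 3 [316.3°–360°] uniform, h=27: θ=345.7° here. β=29.4, B=43.7. 27·29.4/43.7 = 18.1648 → s = 40.1648
radial distance = base radius + s = 16 + 40.1648 = 56.1648

56.1648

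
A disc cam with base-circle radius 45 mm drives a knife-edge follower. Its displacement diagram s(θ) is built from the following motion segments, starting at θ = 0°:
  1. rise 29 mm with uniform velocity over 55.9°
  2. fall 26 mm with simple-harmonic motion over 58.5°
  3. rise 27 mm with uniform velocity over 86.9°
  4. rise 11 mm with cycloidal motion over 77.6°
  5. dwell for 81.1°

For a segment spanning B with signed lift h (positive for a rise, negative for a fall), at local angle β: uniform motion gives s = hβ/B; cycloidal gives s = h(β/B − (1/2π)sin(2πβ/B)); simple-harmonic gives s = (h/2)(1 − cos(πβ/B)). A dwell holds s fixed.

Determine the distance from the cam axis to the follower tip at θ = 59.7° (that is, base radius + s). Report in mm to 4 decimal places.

seg 1 [0°–55.9°] uniform, h=29: full span → s += 29 → s = 29.0000
seg 2 [55.9°–114.4°] simple-harmonic, h=-26: θ=59.7° here. β=3.8, B=58.5. -26/2·(1 − cos(π·0.0650)) = -0.2697 → s = 28.7303
radial distance = base radius + s = 45 + 28.7303 = 73.7303

73.7303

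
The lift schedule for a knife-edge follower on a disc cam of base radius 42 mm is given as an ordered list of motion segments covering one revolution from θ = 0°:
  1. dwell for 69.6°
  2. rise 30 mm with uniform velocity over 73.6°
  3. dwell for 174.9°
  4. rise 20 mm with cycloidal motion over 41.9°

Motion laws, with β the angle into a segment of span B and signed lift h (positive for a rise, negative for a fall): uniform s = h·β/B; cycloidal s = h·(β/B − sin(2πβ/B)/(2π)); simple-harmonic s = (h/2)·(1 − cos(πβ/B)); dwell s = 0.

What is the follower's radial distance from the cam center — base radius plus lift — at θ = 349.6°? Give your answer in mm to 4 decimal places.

seg 1 [0°–69.6°] dwell: s stays 0.0000
seg 2 [69.6°–143.2°] uniform, h=30: full span → s += 30 → s = 30.0000
seg 3 [143.2°–318.1°] dwell: s stays 30.0000
seg 4 [318.1°–360°] cycloidal, h=20: θ=349.6° here. β=31.5, B=41.9. 20·(0.7518 − sin(2π·0.7518)/(2π)) = 18.2187 → s = 48.2187
radial distance = base radius + s = 42 + 48.2187 = 90.2187

90.2187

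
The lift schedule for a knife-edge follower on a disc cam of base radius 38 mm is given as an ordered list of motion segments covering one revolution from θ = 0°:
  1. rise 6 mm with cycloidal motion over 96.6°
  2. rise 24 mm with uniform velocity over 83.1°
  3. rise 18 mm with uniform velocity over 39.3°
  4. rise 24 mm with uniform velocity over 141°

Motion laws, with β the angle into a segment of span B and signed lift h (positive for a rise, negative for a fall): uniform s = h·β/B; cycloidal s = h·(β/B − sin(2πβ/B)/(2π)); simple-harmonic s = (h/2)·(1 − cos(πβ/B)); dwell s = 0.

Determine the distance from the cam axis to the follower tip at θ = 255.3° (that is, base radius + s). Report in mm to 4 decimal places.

seg 1 [0°–96.6°] cycloidal, h=6: full span → s += 6 → s = 6.0000
seg 2 [96.6°–179.7°] uniform, h=24: full span → s += 24 → s = 30.0000
seg 3 [179.7°–219°] uniform, h=18: full span → s += 18 → s = 48.0000
seg 4 [219°–360°] uniform, h=24: θ=255.3° here. β=36.3, B=141. 24·36.3/141 = 6.1787 → s = 54.1787
radial distance = base radius + s = 38 + 54.1787 = 92.1787

92.1787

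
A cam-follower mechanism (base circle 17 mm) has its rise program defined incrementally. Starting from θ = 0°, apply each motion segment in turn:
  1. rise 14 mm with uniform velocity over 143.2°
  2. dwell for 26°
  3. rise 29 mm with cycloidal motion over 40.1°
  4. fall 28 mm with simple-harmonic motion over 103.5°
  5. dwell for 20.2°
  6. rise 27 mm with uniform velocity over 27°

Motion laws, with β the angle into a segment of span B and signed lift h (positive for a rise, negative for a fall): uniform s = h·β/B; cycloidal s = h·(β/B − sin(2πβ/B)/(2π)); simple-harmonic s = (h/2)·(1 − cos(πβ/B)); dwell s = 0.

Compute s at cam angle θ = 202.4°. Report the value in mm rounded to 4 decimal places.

seg 1 [0°–143.2°] uniform, h=14: full span → s += 14 → s = 14.0000
seg 2 [143.2°–169.2°] dwell: s stays 14.0000
seg 3 [169.2°–209.3°] cycloidal, h=29: θ=202.4° here. β=33.2, B=40.1. 29·(0.8279 − sin(2π·0.8279)/(2π)) = 28.0831 → s = 42.0831

42.0831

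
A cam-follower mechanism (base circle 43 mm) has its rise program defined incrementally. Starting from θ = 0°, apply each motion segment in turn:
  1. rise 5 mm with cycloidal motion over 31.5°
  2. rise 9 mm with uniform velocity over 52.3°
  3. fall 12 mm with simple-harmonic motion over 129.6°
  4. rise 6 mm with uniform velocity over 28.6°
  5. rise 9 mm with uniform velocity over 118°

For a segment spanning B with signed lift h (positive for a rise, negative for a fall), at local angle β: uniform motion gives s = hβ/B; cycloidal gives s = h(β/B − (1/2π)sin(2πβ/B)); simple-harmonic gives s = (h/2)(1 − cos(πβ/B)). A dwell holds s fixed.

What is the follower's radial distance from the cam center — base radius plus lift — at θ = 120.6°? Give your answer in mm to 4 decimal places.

seg 1 [0°–31.5°] cycloidal, h=5: full span → s += 5 → s = 5.0000
seg 2 [31.5°–83.8°] uniform, h=9: full span → s += 9 → s = 14.0000
seg 3 [83.8°–213.4°] simple-harmonic, h=-12: θ=120.6° here. β=36.8, B=129.6. -12/2·(1 − cos(π·0.2840)) = -2.2331 → s = 11.7669
radial distance = base radius + s = 43 + 11.7669 = 54.7669

54.7669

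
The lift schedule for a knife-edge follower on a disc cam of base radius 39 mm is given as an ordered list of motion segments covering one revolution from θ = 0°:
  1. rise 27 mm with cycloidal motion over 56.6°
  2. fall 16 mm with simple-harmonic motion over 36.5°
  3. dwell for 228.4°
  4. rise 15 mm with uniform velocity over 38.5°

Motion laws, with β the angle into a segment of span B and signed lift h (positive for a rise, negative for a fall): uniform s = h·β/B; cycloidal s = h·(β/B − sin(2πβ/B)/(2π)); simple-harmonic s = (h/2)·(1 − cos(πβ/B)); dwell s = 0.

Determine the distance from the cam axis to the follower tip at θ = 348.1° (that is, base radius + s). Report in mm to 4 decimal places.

seg 1 [0°–56.6°] cycloidal, h=27: full span → s += 27 → s = 27.0000
seg 2 [56.6°–93.1°] simple-harmonic, h=-16: full span → s += -16 → s = 11.0000
seg 3 [93.1°–321.5°] dwell: s stays 11.0000
seg 4 [321.5°–360°] uniform, h=15: θ=348.1° here. β=26.6, B=38.5. 15·26.6/38.5 = 10.3636 → s = 21.3636
radial distance = base radius + s = 39 + 21.3636 = 60.3636

60.3636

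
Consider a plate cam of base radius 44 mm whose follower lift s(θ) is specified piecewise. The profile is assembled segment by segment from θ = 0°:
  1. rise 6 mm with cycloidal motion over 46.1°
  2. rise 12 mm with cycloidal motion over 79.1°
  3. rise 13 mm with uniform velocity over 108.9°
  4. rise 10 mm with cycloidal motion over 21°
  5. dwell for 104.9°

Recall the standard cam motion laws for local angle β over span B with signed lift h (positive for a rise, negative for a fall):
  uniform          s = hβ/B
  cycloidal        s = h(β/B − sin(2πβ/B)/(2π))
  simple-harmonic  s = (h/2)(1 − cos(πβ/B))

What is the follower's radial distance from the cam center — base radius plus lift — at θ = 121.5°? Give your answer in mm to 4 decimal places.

seg 1 [0°–46.1°] cycloidal, h=6: full span → s += 6 → s = 6.0000
seg 2 [46.1°–125.2°] cycloidal, h=12: θ=121.5° here. β=75.4, B=79.1. 12·(0.9532 − sin(2π·0.9532)/(2π)) = 11.9920 → s = 17.9920
radial distance = base radius + s = 44 + 17.9920 = 61.9920

61.9920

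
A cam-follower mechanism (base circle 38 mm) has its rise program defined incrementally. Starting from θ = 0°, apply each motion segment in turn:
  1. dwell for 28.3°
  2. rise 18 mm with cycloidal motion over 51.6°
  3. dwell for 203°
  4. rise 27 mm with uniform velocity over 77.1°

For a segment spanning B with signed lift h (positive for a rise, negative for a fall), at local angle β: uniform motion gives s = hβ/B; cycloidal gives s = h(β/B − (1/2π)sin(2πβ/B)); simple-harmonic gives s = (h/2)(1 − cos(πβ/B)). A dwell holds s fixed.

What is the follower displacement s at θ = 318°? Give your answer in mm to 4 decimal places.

seg 1 [0°–28.3°] dwell: s stays 0.0000
seg 2 [28.3°–79.9°] cycloidal, h=18: full span → s += 18 → s = 18.0000
seg 3 [79.9°–282.9°] dwell: s stays 18.0000
seg 4 [282.9°–360°] uniform, h=27: θ=318° here. β=35.1, B=77.1. 27·35.1/77.1 = 12.2918 → s = 30.2918

30.2918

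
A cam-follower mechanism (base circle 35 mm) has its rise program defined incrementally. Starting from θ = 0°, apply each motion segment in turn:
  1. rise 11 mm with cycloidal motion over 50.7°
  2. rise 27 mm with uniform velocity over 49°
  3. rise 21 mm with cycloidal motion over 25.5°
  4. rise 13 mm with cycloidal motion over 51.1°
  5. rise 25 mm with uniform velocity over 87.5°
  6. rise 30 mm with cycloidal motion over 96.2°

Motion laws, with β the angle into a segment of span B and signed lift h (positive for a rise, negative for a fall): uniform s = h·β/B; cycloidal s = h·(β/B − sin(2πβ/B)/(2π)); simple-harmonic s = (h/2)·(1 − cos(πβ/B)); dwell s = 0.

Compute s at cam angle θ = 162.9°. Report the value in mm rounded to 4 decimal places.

seg 1 [0°–50.7°] cycloidal, h=11: full span → s += 11 → s = 11.0000
seg 2 [50.7°–99.7°] uniform, h=27: full span → s += 27 → s = 38.0000
seg 3 [99.7°–125.2°] cycloidal, h=21: full span → s += 21 → s = 59.0000
seg 4 [125.2°–176.3°] cycloidal, h=13: θ=162.9° here. β=37.7, B=51.1. 13·(0.7378 − sin(2π·0.7378)/(2π)) = 11.6539 → s = 70.6539

70.6539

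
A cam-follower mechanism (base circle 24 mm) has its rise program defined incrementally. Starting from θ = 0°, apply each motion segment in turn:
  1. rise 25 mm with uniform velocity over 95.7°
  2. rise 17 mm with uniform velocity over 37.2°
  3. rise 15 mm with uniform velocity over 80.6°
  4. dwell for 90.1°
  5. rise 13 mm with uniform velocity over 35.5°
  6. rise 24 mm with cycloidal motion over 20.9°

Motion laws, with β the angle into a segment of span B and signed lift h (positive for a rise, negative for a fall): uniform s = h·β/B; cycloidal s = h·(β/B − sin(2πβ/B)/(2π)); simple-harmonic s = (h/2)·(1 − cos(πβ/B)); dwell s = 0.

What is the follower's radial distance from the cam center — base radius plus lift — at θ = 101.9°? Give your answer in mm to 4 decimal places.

seg 1 [0°–95.7°] uniform, h=25: full span → s += 25 → s = 25.0000
seg 2 [95.7°–132.9°] uniform, h=17: θ=101.9° here. β=6.2, B=37.2. 17·6.2/37.2 = 2.8333 → s = 27.8333
radial distance = base radius + s = 24 + 27.8333 = 51.8333

51.8333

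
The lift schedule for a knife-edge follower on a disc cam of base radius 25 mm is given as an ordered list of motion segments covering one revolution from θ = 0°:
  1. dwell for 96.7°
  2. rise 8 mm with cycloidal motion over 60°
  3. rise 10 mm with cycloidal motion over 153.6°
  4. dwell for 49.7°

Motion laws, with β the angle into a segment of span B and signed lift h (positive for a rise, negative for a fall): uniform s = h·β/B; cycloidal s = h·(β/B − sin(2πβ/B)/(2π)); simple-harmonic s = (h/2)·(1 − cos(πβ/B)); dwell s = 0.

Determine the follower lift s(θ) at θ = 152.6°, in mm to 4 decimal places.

seg 1 [0°–96.7°] dwell: s stays 0.0000
seg 2 [96.7°–156.7°] cycloidal, h=8: θ=152.6° here. β=55.9, B=60. 8·(0.9317 − sin(2π·0.9317)/(2π)) = 7.9834 → s = 7.9834

7.9834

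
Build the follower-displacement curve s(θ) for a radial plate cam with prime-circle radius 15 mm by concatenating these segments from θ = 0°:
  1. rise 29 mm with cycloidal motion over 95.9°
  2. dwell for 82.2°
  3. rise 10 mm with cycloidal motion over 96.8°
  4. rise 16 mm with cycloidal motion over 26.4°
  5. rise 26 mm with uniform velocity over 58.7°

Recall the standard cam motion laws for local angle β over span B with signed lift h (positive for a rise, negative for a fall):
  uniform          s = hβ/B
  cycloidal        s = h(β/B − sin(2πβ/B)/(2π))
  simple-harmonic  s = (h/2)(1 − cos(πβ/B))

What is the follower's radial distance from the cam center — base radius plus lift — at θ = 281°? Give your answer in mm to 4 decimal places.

seg 1 [0°–95.9°] cycloidal, h=29: full span → s += 29 → s = 29.0000
seg 2 [95.9°–178.1°] dwell: s stays 29.0000
seg 3 [178.1°–274.9°] cycloidal, h=10: full span → s += 10 → s = 39.0000
seg 4 [274.9°–301.3°] cycloidal, h=16: θ=281° here. β=6.1, B=26.4. 16·(0.2311 − sin(2π·0.2311)/(2π)) = 1.1685 → s = 40.1685
radial distance = base radius + s = 15 + 40.1685 = 55.1685

55.1685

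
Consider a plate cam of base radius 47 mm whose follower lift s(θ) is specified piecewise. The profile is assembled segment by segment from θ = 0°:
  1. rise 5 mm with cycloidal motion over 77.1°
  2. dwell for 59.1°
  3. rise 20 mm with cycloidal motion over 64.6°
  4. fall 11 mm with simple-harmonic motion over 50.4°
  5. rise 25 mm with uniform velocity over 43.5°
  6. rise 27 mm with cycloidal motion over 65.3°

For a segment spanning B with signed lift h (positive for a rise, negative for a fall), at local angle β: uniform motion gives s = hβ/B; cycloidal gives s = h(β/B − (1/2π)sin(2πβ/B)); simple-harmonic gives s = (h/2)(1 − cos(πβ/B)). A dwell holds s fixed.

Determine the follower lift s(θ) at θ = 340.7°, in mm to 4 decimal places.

seg 1 [0°–77.1°] cycloidal, h=5: full span → s += 5 → s = 5.0000
seg 2 [77.1°–136.2°] dwell: s stays 5.0000
seg 3 [136.2°–200.8°] cycloidal, h=20: full span → s += 20 → s = 25.0000
seg 4 [200.8°–251.2°] simple-harmonic, h=-11: full span → s += -11 → s = 14.0000
seg 5 [251.2°–294.7°] uniform, h=25: full span → s += 25 → s = 39.0000
seg 6 [294.7°–360°] cycloidal, h=27: θ=340.7° here. β=46, B=65.3. 27·(0.7044 − sin(2π·0.7044)/(2π)) = 23.1422 → s = 62.1422

62.1422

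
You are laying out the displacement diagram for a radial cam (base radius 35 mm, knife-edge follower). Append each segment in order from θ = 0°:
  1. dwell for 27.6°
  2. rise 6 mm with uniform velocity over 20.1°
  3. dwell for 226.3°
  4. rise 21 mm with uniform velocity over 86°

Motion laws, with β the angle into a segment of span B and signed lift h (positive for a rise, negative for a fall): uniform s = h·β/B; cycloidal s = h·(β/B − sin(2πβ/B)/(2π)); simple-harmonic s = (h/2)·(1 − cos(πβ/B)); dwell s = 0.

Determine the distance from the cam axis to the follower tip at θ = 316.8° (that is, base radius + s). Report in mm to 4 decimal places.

seg 1 [0°–27.6°] dwell: s stays 0.0000
seg 2 [27.6°–47.7°] uniform, h=6: full span → s += 6 → s = 6.0000
seg 3 [47.7°–274°] dwell: s stays 6.0000
seg 4 [274°–360°] uniform, h=21: θ=316.8° here. β=42.8, B=86. 21·42.8/86 = 10.4512 → s = 16.4512
radial distance = base radius + s = 35 + 16.4512 = 51.4512

51.4512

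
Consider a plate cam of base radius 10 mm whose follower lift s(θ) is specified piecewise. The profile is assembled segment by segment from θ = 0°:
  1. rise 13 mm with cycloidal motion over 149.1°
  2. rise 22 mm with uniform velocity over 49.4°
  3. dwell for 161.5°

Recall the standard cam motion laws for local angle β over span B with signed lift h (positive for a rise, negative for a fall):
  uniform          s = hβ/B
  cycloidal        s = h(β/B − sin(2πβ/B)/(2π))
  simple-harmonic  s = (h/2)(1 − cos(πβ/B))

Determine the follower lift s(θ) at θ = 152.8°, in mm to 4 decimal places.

seg 1 [0°–149.1°] cycloidal, h=13: full span → s += 13 → s = 13.0000
seg 2 [149.1°–198.5°] uniform, h=22: θ=152.8° here. β=3.7, B=49.4. 22·3.7/49.4 = 1.6478 → s = 14.6478

14.6478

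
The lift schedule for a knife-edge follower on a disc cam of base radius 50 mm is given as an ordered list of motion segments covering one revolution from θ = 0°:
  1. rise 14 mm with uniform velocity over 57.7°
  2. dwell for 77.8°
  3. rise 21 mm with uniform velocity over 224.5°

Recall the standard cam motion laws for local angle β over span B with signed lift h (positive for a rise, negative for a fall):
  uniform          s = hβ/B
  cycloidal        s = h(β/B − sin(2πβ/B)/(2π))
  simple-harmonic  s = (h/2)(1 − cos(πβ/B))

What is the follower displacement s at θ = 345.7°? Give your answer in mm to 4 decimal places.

seg 1 [0°–57.7°] uniform, h=14: full span → s += 14 → s = 14.0000
seg 2 [57.7°–135.5°] dwell: s stays 14.0000
seg 3 [135.5°–360°] uniform, h=21: θ=345.7° here. β=210.2, B=224.5. 21·210.2/224.5 = 19.6624 → s = 33.6624

33.6624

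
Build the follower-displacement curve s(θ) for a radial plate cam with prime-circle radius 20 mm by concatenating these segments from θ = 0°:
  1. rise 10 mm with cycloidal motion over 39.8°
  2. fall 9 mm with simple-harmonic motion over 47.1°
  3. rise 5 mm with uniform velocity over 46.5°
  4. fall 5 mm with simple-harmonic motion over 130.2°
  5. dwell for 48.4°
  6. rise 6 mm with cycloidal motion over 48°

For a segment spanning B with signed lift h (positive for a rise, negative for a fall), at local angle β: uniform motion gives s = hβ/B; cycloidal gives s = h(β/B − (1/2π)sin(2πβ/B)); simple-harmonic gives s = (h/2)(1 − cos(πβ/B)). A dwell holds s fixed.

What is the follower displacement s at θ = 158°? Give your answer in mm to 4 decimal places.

seg 1 [0°–39.8°] cycloidal, h=10: full span → s += 10 → s = 10.0000
seg 2 [39.8°–86.9°] simple-harmonic, h=-9: full span → s += -9 → s = 1.0000
seg 3 [86.9°–133.4°] uniform, h=5: full span → s += 5 → s = 6.0000
seg 4 [133.4°–263.6°] simple-harmonic, h=-5: θ=158° here. β=24.6, B=130.2. -5/2·(1 − cos(π·0.1889)) = -0.4276 → s = 5.5724

5.5724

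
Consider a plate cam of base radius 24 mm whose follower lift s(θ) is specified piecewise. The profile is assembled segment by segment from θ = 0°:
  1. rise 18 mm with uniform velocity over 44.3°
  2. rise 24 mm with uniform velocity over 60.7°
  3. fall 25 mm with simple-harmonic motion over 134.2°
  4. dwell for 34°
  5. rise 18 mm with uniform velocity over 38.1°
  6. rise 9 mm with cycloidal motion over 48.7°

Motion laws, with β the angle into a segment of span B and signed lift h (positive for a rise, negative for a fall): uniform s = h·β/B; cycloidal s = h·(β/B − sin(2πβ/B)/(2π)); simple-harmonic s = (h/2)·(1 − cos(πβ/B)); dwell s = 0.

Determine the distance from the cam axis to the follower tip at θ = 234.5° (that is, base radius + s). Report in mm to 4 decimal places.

seg 1 [0°–44.3°] uniform, h=18: full span → s += 18 → s = 18.0000
seg 2 [44.3°–105°] uniform, h=24: full span → s += 24 → s = 42.0000
seg 3 [105°–239.2°] simple-harmonic, h=-25: θ=234.5° here. β=129.5, B=134.2. -25/2·(1 − cos(π·0.9650)) = -24.9244 → s = 17.0756
radial distance = base radius + s = 24 + 17.0756 = 41.0756

41.0756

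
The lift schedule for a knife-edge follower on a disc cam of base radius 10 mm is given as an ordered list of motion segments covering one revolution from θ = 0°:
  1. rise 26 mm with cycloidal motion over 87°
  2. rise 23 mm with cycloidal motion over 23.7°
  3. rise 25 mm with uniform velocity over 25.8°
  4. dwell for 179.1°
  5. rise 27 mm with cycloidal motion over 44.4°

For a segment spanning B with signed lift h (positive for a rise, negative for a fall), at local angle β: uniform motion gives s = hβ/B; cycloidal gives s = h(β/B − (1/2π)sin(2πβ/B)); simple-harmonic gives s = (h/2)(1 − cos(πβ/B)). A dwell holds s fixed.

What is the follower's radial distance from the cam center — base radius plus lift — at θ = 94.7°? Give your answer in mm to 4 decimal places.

seg 1 [0°–87°] cycloidal, h=26: full span → s += 26 → s = 26.0000
seg 2 [87°–110.7°] cycloidal, h=23: θ=94.7° here. β=7.7, B=23.7. 23·(0.3249 − sin(2π·0.3249)/(2π)) = 4.2099 → s = 30.2099
radial distance = base radius + s = 10 + 30.2099 = 40.2099

40.2099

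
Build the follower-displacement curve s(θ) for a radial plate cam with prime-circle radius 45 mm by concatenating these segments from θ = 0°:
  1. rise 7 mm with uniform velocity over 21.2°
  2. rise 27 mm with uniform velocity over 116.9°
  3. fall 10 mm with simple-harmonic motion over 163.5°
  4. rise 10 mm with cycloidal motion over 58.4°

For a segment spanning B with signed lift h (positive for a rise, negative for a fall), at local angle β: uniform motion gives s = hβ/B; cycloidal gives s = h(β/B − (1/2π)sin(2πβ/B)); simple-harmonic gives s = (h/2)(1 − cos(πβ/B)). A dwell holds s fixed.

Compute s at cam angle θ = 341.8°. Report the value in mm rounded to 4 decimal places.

seg 1 [0°–21.2°] uniform, h=7: full span → s += 7 → s = 7.0000
seg 2 [21.2°–138.1°] uniform, h=27: full span → s += 27 → s = 34.0000
seg 3 [138.1°–301.6°] simple-harmonic, h=-10: full span → s += -10 → s = 24.0000
seg 4 [301.6°–360°] cycloidal, h=10: θ=341.8° here. β=40.2, B=58.4. 10·(0.6884 − sin(2π·0.6884)/(2π)) = 8.3572 → s = 32.3572

32.3572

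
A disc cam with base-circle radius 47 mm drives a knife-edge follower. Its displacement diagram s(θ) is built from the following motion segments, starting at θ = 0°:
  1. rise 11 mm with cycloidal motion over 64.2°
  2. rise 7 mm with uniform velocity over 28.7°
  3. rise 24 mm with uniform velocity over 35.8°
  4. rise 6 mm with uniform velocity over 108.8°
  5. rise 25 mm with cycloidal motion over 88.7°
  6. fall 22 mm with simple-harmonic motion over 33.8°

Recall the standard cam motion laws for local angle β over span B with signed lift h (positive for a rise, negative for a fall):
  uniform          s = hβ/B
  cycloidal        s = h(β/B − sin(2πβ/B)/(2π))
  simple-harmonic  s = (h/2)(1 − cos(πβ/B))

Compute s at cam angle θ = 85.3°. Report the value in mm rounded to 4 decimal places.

seg 1 [0°–64.2°] cycloidal, h=11: full span → s += 11 → s = 11.0000
seg 2 [64.2°–92.9°] uniform, h=7: θ=85.3° here. β=21.1, B=28.7. 7·21.1/28.7 = 5.1463 → s = 16.1463

16.1463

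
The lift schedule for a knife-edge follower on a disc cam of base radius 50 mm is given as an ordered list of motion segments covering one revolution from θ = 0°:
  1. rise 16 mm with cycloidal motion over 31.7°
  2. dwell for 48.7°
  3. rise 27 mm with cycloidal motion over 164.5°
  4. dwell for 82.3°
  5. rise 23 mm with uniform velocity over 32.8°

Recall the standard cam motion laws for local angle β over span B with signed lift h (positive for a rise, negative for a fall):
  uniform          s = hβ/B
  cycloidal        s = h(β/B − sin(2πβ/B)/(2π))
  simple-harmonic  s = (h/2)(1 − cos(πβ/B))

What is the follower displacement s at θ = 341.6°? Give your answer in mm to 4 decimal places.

seg 1 [0°–31.7°] cycloidal, h=16: full span → s += 16 → s = 16.0000
seg 2 [31.7°–80.4°] dwell: s stays 16.0000
seg 3 [80.4°–244.9°] cycloidal, h=27: full span → s += 27 → s = 43.0000
seg 4 [244.9°–327.2°] dwell: s stays 43.0000
seg 5 [327.2°–360°] uniform, h=23: θ=341.6° here. β=14.4, B=32.8. 23·14.4/32.8 = 10.0976 → s = 53.0976

53.0976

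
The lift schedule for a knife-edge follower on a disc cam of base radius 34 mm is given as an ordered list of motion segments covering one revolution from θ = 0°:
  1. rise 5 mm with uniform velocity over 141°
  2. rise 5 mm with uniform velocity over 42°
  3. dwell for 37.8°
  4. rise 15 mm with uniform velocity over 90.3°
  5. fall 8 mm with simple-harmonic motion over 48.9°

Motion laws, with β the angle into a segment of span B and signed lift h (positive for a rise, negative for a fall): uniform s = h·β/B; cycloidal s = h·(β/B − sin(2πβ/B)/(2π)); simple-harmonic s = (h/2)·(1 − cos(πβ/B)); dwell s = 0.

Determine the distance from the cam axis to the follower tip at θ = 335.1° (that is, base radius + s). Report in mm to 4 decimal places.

seg 1 [0°–141°] uniform, h=5: full span → s += 5 → s = 5.0000
seg 2 [141°–183°] uniform, h=5: full span → s += 5 → s = 10.0000
seg 3 [183°–220.8°] dwell: s stays 10.0000
seg 4 [220.8°–311.1°] uniform, h=15: full span → s += 15 → s = 25.0000
seg 5 [311.1°–360°] simple-harmonic, h=-8: θ=335.1° here. β=24, B=48.9. -8/2·(1 − cos(π·0.4908)) = -3.8844 → s = 21.1156
radial distance = base radius + s = 34 + 21.1156 = 55.1156

55.1156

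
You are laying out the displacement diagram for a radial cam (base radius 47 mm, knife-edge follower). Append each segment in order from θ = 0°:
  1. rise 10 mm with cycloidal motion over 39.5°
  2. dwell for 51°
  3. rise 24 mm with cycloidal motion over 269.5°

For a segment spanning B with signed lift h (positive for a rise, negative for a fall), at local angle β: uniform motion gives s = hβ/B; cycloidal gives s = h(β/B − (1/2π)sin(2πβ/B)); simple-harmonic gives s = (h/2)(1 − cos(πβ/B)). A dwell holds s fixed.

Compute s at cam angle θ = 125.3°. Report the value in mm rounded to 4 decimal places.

seg 1 [0°–39.5°] cycloidal, h=10: full span → s += 10 → s = 10.0000
seg 2 [39.5°–90.5°] dwell: s stays 10.0000
seg 3 [90.5°–360°] cycloidal, h=24: θ=125.3° here. β=34.8, B=269.5. 24·(0.1291 − sin(2π·0.1291)/(2π)) = 0.3290 → s = 10.3290

10.3290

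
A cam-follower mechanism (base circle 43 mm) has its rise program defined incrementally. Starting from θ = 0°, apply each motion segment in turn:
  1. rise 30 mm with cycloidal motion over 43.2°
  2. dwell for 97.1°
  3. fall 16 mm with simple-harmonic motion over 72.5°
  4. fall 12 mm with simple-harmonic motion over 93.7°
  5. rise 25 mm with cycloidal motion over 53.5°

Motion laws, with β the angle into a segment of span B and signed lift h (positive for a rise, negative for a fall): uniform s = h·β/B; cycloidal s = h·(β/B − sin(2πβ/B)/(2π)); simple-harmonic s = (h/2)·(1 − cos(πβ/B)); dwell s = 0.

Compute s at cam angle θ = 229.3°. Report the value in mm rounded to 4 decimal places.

seg 1 [0°–43.2°] cycloidal, h=30: full span → s += 30 → s = 30.0000
seg 2 [43.2°–140.3°] dwell: s stays 30.0000
seg 3 [140.3°–212.8°] simple-harmonic, h=-16: full span → s += -16 → s = 14.0000
seg 4 [212.8°–306.5°] simple-harmonic, h=-12: θ=229.3° here. β=16.5, B=93.7. -12/2·(1 − cos(π·0.1761)) = -0.8950 → s = 13.1050

13.1050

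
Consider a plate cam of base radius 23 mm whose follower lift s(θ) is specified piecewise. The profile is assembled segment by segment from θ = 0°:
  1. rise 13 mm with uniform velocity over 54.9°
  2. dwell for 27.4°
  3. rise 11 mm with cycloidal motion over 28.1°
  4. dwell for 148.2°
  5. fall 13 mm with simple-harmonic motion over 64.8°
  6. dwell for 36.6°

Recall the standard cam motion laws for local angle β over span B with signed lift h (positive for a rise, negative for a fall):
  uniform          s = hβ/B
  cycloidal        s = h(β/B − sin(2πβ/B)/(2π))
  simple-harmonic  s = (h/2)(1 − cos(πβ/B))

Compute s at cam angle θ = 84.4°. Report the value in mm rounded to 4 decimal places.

seg 1 [0°–54.9°] uniform, h=13: full span → s += 13 → s = 13.0000
seg 2 [54.9°–82.3°] dwell: s stays 13.0000
seg 3 [82.3°–110.4°] cycloidal, h=11: θ=84.4° here. β=2.1, B=28.1. 11·(0.0747 − sin(2π·0.0747)/(2π)) = 0.0299 → s = 13.0299

13.0299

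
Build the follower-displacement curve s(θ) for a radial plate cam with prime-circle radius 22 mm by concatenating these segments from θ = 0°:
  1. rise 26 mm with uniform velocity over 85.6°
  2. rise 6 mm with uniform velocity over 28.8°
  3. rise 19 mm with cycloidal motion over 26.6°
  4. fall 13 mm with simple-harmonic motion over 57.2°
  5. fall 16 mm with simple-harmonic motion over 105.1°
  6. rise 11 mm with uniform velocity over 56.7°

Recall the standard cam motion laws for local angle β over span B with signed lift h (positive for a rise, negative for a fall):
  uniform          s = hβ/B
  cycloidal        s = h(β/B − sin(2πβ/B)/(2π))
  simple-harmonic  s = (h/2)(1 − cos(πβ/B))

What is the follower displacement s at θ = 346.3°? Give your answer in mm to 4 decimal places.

seg 1 [0°–85.6°] uniform, h=26: full span → s += 26 → s = 26.0000
seg 2 [85.6°–114.4°] uniform, h=6: full span → s += 6 → s = 32.0000
seg 3 [114.4°–141°] cycloidal, h=19: full span → s += 19 → s = 51.0000
seg 4 [141°–198.2°] simple-harmonic, h=-13: full span → s += -13 → s = 38.0000
seg 5 [198.2°–303.3°] simple-harmonic, h=-16: full span → s += -16 → s = 22.0000
seg 6 [303.3°–360°] uniform, h=11: θ=346.3° here. β=43, B=56.7. 11·43/56.7 = 8.3422 → s = 30.3422

30.3422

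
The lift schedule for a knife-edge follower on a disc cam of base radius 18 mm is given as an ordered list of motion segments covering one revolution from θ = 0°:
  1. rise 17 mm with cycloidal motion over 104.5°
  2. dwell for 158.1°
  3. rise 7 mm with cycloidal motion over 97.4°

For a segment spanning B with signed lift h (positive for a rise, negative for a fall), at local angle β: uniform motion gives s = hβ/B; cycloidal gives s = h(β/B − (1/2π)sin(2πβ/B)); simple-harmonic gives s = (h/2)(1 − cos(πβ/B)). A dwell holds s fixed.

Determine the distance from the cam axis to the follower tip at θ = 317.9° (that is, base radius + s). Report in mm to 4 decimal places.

seg 1 [0°–104.5°] cycloidal, h=17: full span → s += 17 → s = 17.0000
seg 2 [104.5°–262.6°] dwell: s stays 17.0000
seg 3 [262.6°–360°] cycloidal, h=7: θ=317.9° here. β=55.3, B=97.4. 7·(0.5678 − sin(2π·0.5678)/(2π)) = 4.4345 → s = 21.4345
radial distance = base radius + s = 18 + 21.4345 = 39.4345

39.4345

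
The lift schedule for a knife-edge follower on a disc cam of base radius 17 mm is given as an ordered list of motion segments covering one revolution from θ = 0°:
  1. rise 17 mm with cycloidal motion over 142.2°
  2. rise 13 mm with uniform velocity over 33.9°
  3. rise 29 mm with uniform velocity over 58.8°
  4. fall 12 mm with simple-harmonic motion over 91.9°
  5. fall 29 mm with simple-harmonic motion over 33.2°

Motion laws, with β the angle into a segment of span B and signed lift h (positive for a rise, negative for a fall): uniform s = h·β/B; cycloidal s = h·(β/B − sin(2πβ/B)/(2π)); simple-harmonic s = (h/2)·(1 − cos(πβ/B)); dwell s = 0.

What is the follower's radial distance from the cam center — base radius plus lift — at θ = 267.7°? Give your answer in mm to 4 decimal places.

seg 1 [0°–142.2°] cycloidal, h=17: full span → s += 17 → s = 17.0000
seg 2 [142.2°–176.1°] uniform, h=13: full span → s += 13 → s = 30.0000
seg 3 [176.1°–234.9°] uniform, h=29: full span → s += 29 → s = 59.0000
seg 4 [234.9°–326.8°] simple-harmonic, h=-12: θ=267.7° here. β=32.8, B=91.9. -12/2·(1 − cos(π·0.3569)) = -3.3927 → s = 55.6073
radial distance = base radius + s = 17 + 55.6073 = 72.6073

72.6073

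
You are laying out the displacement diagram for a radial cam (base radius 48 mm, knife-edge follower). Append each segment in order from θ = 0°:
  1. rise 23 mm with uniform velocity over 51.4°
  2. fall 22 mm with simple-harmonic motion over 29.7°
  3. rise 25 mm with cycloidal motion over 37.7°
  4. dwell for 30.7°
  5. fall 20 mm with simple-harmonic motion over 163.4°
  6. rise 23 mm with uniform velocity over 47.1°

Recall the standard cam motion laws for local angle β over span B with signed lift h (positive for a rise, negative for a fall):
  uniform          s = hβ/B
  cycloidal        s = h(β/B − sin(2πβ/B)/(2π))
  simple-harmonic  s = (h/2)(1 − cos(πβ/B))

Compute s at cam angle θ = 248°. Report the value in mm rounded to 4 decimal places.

seg 1 [0°–51.4°] uniform, h=23: full span → s += 23 → s = 23.0000
seg 2 [51.4°–81.1°] simple-harmonic, h=-22: full span → s += -22 → s = 1.0000
seg 3 [81.1°–118.8°] cycloidal, h=25: full span → s += 25 → s = 26.0000
seg 4 [118.8°–149.5°] dwell: s stays 26.0000
seg 5 [149.5°–312.9°] simple-harmonic, h=-20: θ=248° here. β=98.5, B=163.4. -20/2·(1 − cos(π·0.6028)) = -13.1742 → s = 12.8258

12.8258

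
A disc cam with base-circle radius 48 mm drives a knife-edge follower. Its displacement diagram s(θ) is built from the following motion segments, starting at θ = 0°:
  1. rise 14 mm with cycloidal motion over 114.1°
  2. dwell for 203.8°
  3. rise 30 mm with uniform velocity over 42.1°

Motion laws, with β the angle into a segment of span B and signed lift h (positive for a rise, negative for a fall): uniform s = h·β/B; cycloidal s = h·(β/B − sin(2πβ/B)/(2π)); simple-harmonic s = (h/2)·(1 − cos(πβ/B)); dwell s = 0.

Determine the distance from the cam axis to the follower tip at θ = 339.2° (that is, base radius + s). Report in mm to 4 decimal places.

seg 1 [0°–114.1°] cycloidal, h=14: full span → s += 14 → s = 14.0000
seg 2 [114.1°–317.9°] dwell: s stays 14.0000
seg 3 [317.9°–360°] uniform, h=30: θ=339.2° here. β=21.3, B=42.1. 30·21.3/42.1 = 15.1781 → s = 29.1781
radial distance = base radius + s = 48 + 29.1781 = 77.1781

77.1781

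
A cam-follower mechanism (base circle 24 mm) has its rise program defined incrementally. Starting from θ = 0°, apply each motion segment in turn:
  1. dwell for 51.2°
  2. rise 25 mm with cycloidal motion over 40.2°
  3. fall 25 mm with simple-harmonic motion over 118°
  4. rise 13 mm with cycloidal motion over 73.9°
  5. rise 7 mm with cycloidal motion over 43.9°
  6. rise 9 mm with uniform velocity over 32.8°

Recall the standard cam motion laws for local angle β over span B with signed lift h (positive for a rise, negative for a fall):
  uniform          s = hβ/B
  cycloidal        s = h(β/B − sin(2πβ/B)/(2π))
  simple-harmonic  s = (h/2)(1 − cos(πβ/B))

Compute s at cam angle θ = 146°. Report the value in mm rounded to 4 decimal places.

seg 1 [0°–51.2°] dwell: s stays 0.0000
seg 2 [51.2°–91.4°] cycloidal, h=25: full span → s += 25 → s = 25.0000
seg 3 [91.4°–209.4°] simple-harmonic, h=-25: θ=146° here. β=54.6, B=118. -25/2·(1 − cos(π·0.4627)) = -11.0390 → s = 13.9610

13.9610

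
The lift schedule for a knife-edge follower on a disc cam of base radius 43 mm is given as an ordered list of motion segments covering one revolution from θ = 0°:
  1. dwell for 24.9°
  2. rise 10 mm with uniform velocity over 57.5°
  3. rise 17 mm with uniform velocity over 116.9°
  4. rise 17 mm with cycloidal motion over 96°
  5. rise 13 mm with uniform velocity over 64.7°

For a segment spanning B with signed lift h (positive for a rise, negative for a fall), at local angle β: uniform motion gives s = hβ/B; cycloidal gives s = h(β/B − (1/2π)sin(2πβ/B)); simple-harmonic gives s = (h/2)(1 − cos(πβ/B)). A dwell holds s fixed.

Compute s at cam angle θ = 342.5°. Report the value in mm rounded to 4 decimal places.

seg 1 [0°–24.9°] dwell: s stays 0.0000
seg 2 [24.9°–82.4°] uniform, h=10: full span → s += 10 → s = 10.0000
seg 3 [82.4°–199.3°] uniform, h=17: full span → s += 17 → s = 27.0000
seg 4 [199.3°–295.3°] cycloidal, h=17: full span → s += 17 → s = 44.0000
seg 5 [295.3°–360°] uniform, h=13: θ=342.5° here. β=47.2, B=64.7. 13·47.2/64.7 = 9.4838 → s = 53.4838

53.4838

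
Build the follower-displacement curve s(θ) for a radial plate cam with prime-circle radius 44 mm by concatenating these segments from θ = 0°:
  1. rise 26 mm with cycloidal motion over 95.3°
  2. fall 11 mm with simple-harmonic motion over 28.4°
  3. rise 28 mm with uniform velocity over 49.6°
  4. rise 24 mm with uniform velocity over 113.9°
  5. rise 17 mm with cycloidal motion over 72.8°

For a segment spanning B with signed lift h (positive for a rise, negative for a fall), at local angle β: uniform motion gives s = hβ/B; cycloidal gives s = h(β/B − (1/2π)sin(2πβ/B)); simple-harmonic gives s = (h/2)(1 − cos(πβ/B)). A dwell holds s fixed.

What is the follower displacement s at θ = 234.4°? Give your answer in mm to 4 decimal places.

seg 1 [0°–95.3°] cycloidal, h=26: full span → s += 26 → s = 26.0000
seg 2 [95.3°–123.7°] simple-harmonic, h=-11: full span → s += -11 → s = 15.0000
seg 3 [123.7°–173.3°] uniform, h=28: full span → s += 28 → s = 43.0000
seg 4 [173.3°–287.2°] uniform, h=24: θ=234.4° here. β=61.1, B=113.9. 24·61.1/113.9 = 12.8745 → s = 55.8745

55.8745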